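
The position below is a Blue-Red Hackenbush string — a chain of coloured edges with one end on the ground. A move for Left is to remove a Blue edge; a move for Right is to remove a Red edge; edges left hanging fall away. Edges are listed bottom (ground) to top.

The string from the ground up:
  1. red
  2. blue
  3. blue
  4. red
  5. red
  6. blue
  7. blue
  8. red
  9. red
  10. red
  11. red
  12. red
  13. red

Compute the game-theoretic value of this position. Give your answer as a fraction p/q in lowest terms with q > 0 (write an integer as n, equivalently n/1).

-1663/4096

Build G(s[:k]) for k = 1..13, string s = red blue blue red red blue blue red red red red red red.
step 1: add red to get r; options L={ · } R={ 0 } so -1
step 2: add blue to get rb; options L={ -1 } R={ 0 } so -1/2
step 3: add blue to get rbb; options L={ -1,-1/2 } R={ 0 } so -1/4
step 4: add red to get rbbr; options L={ -1,-1/2 } R={ -1/4,0 } so -3/8
step 5: add red to get rbbrr; options L={ -1,-1/2 } R={ -3/8,-1/4,0 } so -7/16
step 6: add blue to get rbbrrb; options L={ -1,-1/2,-7/16 } R={ -3/8,-1/4,0 } so -13/32
step 7: add blue to get rbbrrbb; options L={ -1,-1/2,-7/16,-13/32 } R={ -3/8,-1/4,0 } so -25/64
step 8: add red to get rbbrrbbr; options L={ -1,-1/2,-7/16,-13/32 } R={ -25/64,-3/8,-1/4,0 } so -51/128
step 9: add red to get rbbrrbbrr; options L={ -1,-1/2,-7/16,-13/32 } R={ -51/128,-25/64,-3/8,-1/4,0 } so -103/256
step 10: add red to get rbbrrbbrrr; options L={ -1,-1/2,-7/16,-13/32 } R={ -103/256,-51/128,-25/64,-3/8,-1/4,0 } so -207/512
step 11: add red to get rbbrrbbrrrr; options L={ -1,-1/2,-7/16,-13/32 } R={ -207/512,-103/256,-51/128,-25/64,-3/8,-1/4,0 } so -415/1024
step 12: add red to get rbbrrbbrrrrr; options L={ -1,-1/2,-7/16,-13/32 } R={ -415/1024,-207/512,-103/256,-51/128,-25/64,-3/8,-1/4,0 } so -831/2048
step 13: add red to get rbbrrbbrrrrrr; options L={ -1,-1/2,-7/16,-13/32 } R={ -831/2048,-415/1024,-207/512,-103/256,-51/128,-25/64,-3/8,-1/4,0 } so -1663/4096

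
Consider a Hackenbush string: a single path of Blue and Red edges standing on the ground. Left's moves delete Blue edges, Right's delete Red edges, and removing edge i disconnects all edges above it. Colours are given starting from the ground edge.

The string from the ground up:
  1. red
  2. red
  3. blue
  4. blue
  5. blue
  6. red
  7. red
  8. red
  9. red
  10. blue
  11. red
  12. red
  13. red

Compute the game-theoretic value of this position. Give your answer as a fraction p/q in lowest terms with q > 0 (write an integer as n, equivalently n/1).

-2543/2048

Recurse on prefixes of the 13-edge string red red blue blue blue red red red red blue red red red:
r: Left {  }, Right { 0 } so simplest -1
rr: Left {  }, Right { -1 0 } so simplest -2
rrb: Left { -2 }, Right { -1 0 } so simplest -3/2
rrbb: Left { -2 -3/2 }, Right { -1 0 } so simplest -5/4
rrbbb: Left { -2 -3/2 -5/4 }, Right { -1 0 } so simplest -9/8
rrbbbr: Left { -2 -3/2 -5/4 }, Right { -9/8 -1 0 } so simplest -19/16
rrbbbrr: Left { -2 -3/2 -5/4 }, Right { -19/16 -9/8 -1 0 } so simplest -39/32
rrbbbrrr: Left { -2 -3/2 -5/4 }, Right { -39/32 -19/16 -9/8 -1 0 } so simplest -79/64
rrbbbrrrr: Left { -2 -3/2 -5/4 }, Right { -79/64 -39/32 -19/16 -9/8 -1 0 } so simplest -159/128
rrbbbrrrrb: Left { -2 -3/2 -5/4 -159/128 }, Right { -79/64 -39/32 -19/16 -9/8 -1 0 } so simplest -317/256
rrbbbrrrrbr: Left { -2 -3/2 -5/4 -159/128 }, Right { -317/256 -79/64 -39/32 -19/16 -9/8 -1 0 } so simplest -635/512
rrbbbrrrrbrr: Left { -2 -3/2 -5/4 -159/128 }, Right { -635/512 -317/256 -79/64 -39/32 -19/16 -9/8 -1 0 } so simplest -1271/1024
rrbbbrrrrbrrr: Left { -2 -3/2 -5/4 -159/128 }, Right { -1271/1024 -635/512 -317/256 -79/64 -39/32 -19/16 -9/8 -1 0 } so simplest -2543/2048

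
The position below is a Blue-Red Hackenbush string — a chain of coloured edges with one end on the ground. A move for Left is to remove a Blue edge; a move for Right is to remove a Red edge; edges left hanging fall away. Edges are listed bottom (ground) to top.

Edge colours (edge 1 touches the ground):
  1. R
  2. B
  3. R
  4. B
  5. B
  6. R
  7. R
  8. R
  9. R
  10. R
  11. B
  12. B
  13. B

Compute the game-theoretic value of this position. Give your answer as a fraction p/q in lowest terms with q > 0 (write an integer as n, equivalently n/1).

value(R) = { none | 0 } = -1
value(RB) = { -1 | 0 } = -1/2
value(RBR) = { -1 | -1/2; 0 } = -3/4
value(RBRB) = { -1; -3/4 | -1/2; 0 } = -5/8
value(RBRBB) = { -1; -3/4; -5/8 | -1/2; 0 } = -9/16
value(RBRBBR) = { -1; -3/4; -5/8 | -9/16; -1/2; 0 } = -19/32
value(RBRBBRR) = { -1; -3/4; -5/8 | -19/32; -9/16; -1/2; 0 } = -39/64
value(RBRBBRRR) = { -1; -3/4; -5/8 | -39/64; -19/32; -9/16; -1/2; 0 } = -79/128
value(RBRBBRRRR) = { -1; -3/4; -5/8 | -79/128; -39/64; -19/32; -9/16; -1/2; 0 } = -159/256
value(RBRBBRRRRR) = { -1; -3/4; -5/8 | -159/256; -79/128; -39/64; -19/32; -9/16; -1/2; 0 } = -319/512
value(RBRBBRRRRRB) = { -1; -3/4; -5/8; -319/512 | -159/256; -79/128; -39/64; -19/32; -9/16; -1/2; 0 } = -637/1024
value(RBRBBRRRRRBB) = { -1; -3/4; -5/8; -319/512; -637/1024 | -159/256; -79/128; -39/64; -19/32; -9/16; -1/2; 0 } = -1273/2048
value(RBRBBRRRRRBBB) = { -1; -3/4; -5/8; -319/512; -637/1024; -1273/2048 | -159/256; -79/128; -39/64; -19/32; -9/16; -1/2; 0 } = -2545/4096

-2545/4096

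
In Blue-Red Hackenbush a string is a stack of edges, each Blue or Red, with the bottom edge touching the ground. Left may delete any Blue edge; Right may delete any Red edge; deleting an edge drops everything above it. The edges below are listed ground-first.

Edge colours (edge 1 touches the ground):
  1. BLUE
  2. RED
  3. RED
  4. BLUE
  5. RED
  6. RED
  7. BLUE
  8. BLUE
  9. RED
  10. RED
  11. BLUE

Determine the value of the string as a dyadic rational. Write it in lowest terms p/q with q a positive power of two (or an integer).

Build val(s[:k]) for k = 1..11, string s = BLUE RED RED BLUE RED RED BLUE BLUE RED RED BLUE.
val(B) = { 0 | (no moves) } ⇒ 1
val(BR) = { 0 | 1 } ⇒ 1/2
val(BRR) = { 0 | 1/2 1 } ⇒ 1/4
val(BRRB) = { 0 1/4 | 1/2 1 } ⇒ 3/8
val(BRRBR) = { 0 1/4 | 3/8 1/2 1 } ⇒ 5/16
val(BRRBRR) = { 0 1/4 | 5/16 3/8 1/2 1 } ⇒ 9/32
val(BRRBRRB) = { 0 1/4 9/32 | 5/16 3/8 1/2 1 } ⇒ 19/64
val(BRRBRRBB) = { 0 1/4 9/32 19/64 | 5/16 3/8 1/2 1 } ⇒ 39/128
val(BRRBRRBBR) = { 0 1/4 9/32 19/64 | 39/128 5/16 3/8 1/2 1 } ⇒ 77/256
val(BRRBRRBBRR) = { 0 1/4 9/32 19/64 | 77/256 39/128 5/16 3/8 1/2 1 } ⇒ 153/512
val(BRRBRRBBRRB) = { 0 1/4 9/32 19/64 153/512 | 77/256 39/128 5/16 3/8 1/2 1 } ⇒ 307/1024

307/1024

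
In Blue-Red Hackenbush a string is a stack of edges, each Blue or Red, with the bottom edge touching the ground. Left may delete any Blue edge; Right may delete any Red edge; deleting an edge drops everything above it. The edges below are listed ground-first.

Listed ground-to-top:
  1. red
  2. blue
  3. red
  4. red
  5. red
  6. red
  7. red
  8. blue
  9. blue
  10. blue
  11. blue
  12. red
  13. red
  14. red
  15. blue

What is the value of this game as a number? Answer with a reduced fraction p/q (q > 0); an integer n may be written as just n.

-15901/16384

value(r) = { — | 0 } -> -1
value(rb) = { -1 | 0 } -> -1/2
value(rbr) = { -1 | -1/2, 0 } -> -3/4
value(rbrr) = { -1 | -3/4, -1/2, 0 } -> -7/8
value(rbrrr) = { -1 | -7/8, -3/4, -1/2, 0 } -> -15/16
value(rbrrrr) = { -1 | -15/16, -7/8, -3/4, -1/2, 0 } -> -31/32
value(rbrrrrr) = { -1 | -31/32, -15/16, -7/8, -3/4, -1/2, 0 } -> -63/64
value(rbrrrrrb) = { -1, -63/64 | -31/32, -15/16, -7/8, -3/4, -1/2, 0 } -> -125/128
value(rbrrrrrbb) = { -1, -63/64, -125/128 | -31/32, -15/16, -7/8, -3/4, -1/2, 0 } -> -249/256
value(rbrrrrrbbb) = { -1, -63/64, -125/128, -249/256 | -31/32, -15/16, -7/8, -3/4, -1/2, 0 } -> -497/512
value(rbrrrrrbbbb) = { -1, -63/64, -125/128, -249/256, -497/512 | -31/32, -15/16, -7/8, -3/4, -1/2, 0 } -> -993/1024
value(rbrrrrrbbbbr) = { -1, -63/64, -125/128, -249/256, -497/512 | -993/1024, -31/32, -15/16, -7/8, -3/4, -1/2, 0 } -> -1987/2048
value(rbrrrrrbbbbrr) = { -1, -63/64, -125/128, -249/256, -497/512 | -1987/2048, -993/1024, -31/32, -15/16, -7/8, -3/4, -1/2, 0 } -> -3975/4096
value(rbrrrrrbbbbrrr) = { -1, -63/64, -125/128, -249/256, -497/512 | -3975/4096, -1987/2048, -993/1024, -31/32, -15/16, -7/8, -3/4, -1/2, 0 } -> -7951/8192
value(rbrrrrrbbbbrrrb) = { -1, -63/64, -125/128, -249/256, -497/512, -7951/8192 | -3975/4096, -1987/2048, -993/1024, -31/32, -15/16, -7/8, -3/4, -1/2, 0 } -> -15901/16384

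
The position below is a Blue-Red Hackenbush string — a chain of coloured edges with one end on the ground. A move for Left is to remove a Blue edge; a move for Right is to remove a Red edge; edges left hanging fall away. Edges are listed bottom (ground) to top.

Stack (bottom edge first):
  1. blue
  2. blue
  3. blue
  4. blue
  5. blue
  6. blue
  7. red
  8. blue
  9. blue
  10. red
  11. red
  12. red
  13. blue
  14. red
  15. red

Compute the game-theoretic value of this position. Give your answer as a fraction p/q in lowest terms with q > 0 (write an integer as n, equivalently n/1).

2953/512

b: Left { 0 }, Right { ∅ } -> simplest 1
bb: Left { 0, 1 }, Right { ∅ } -> simplest 2
bbb: Left { 0, 1, 2 }, Right { ∅ } -> simplest 3
bbbb: Left { 0, 1, 2, 3 }, Right { ∅ } -> simplest 4
bbbbb: Left { 0, 1, 2, 3, 4 }, Right { ∅ } -> simplest 5
bbbbbb: Left { 0, 1, 2, 3, 4, 5 }, Right { ∅ } -> simplest 6
bbbbbbr: Left { 0, 1, 2, 3, 4, 5 }, Right { 6 } -> simplest 11/2
bbbbbbrb: Left { 0, 1, 2, 3, 4, 5, 11/2 }, Right { 6 } -> simplest 23/4
bbbbbbrbb: Left { 0, 1, 2, 3, 4, 5, 11/2, 23/4 }, Right { 6 } -> simplest 47/8
bbbbbbrbbr: Left { 0, 1, 2, 3, 4, 5, 11/2, 23/4 }, Right { 47/8, 6 } -> simplest 93/16
bbbbbbrbbrr: Left { 0, 1, 2, 3, 4, 5, 11/2, 23/4 }, Right { 93/16, 47/8, 6 } -> simplest 185/32
bbbbbbrbbrrr: Left { 0, 1, 2, 3, 4, 5, 11/2, 23/4 }, Right { 185/32, 93/16, 47/8, 6 } -> simplest 369/64
bbbbbbrbbrrrb: Left { 0, 1, 2, 3, 4, 5, 11/2, 23/4, 369/64 }, Right { 185/32, 93/16, 47/8, 6 } -> simplest 739/128
bbbbbbrbbrrrbr: Left { 0, 1, 2, 3, 4, 5, 11/2, 23/4, 369/64 }, Right { 739/128, 185/32, 93/16, 47/8, 6 } -> simplest 1477/256
bbbbbbrbbrrrbrr: Left { 0, 1, 2, 3, 4, 5, 11/2, 23/4, 369/64 }, Right { 1477/256, 739/128, 185/32, 93/16, 47/8, 6 } -> simplest 2953/512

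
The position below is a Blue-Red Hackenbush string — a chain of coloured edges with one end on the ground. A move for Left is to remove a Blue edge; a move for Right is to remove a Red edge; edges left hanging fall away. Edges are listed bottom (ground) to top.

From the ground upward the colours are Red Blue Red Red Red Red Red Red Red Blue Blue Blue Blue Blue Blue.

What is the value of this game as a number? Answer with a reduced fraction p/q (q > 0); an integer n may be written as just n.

step 1: add Red to get R; options L={ — } R={ 0 } → -1
step 2: add Blue to get RB; options L={ -1 } R={ 0 } → -1/2
step 3: add Red to get RBR; options L={ -1 } R={ -1/2 0 } → -3/4
step 4: add Red to get RBRR; options L={ -1 } R={ -3/4 -1/2 0 } → -7/8
step 5: add Red to get RBRRR; options L={ -1 } R={ -7/8 -3/4 -1/2 0 } → -15/16
step 6: add Red to get RBRRRR; options L={ -1 } R={ -15/16 -7/8 -3/4 -1/2 0 } → -31/32
step 7: add Red to get RBRRRRR; options L={ -1 } R={ -31/32 -15/16 -7/8 -3/4 -1/2 0 } → -63/64
step 8: add Red to get RBRRRRRR; options L={ -1 } R={ -63/64 -31/32 -15/16 -7/8 -3/4 -1/2 0 } → -127/128
step 9: add Red to get RBRRRRRRR; options L={ -1 } R={ -127/128 -63/64 -31/32 -15/16 -7/8 -3/4 -1/2 0 } → -255/256
step 10: add Blue to get RBRRRRRRRB; options L={ -1 -255/256 } R={ -127/128 -63/64 -31/32 -15/16 -7/8 -3/4 -1/2 0 } → -509/512
step 11: add Blue to get RBRRRRRRRBB; options L={ -1 -255/256 -509/512 } R={ -127/128 -63/64 -31/32 -15/16 -7/8 -3/4 -1/2 0 } → -1017/1024
step 12: add Blue to get RBRRRRRRRBBB; options L={ -1 -255/256 -509/512 -1017/1024 } R={ -127/128 -63/64 -31/32 -15/16 -7/8 -3/4 -1/2 0 } → -2033/2048
step 13: add Blue to get RBRRRRRRRBBBB; options L={ -1 -255/256 -509/512 -1017/1024 -2033/2048 } R={ -127/128 -63/64 -31/32 -15/16 -7/8 -3/4 -1/2 0 } → -4065/4096
step 14: add Blue to get RBRRRRRRRBBBBB; options L={ -1 -255/256 -509/512 -1017/1024 -2033/2048 -4065/4096 } R={ -127/128 -63/64 -31/32 -15/16 -7/8 -3/4 -1/2 0 } → -8129/8192
step 15: add Blue to get RBRRRRRRRBBBBBB; options L={ -1 -255/256 -509/512 -1017/1024 -2033/2048 -4065/4096 -8129/8192 } R={ -127/128 -63/64 -31/32 -15/16 -7/8 -3/4 -1/2 0 } → -16257/16384

-16257/16384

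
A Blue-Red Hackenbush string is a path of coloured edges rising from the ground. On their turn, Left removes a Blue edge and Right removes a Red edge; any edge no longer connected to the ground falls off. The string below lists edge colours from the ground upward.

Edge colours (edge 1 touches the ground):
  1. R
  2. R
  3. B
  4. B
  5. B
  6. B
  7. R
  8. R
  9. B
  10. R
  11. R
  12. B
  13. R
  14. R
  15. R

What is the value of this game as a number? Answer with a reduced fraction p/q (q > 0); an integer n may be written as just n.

edge 1 of 15 (R): { (no moves) | 0 } gives -1
edge 2 of 15 (R): { (no moves) | -1,0 } gives -2
edge 3 of 15 (B): { -2 | -1,0 } gives -3/2
edge 4 of 15 (B): { -2,-3/2 | -1,0 } gives -5/4
edge 5 of 15 (B): { -2,-3/2,-5/4 | -1,0 } gives -9/8
edge 6 of 15 (B): { -2,-3/2,-5/4,-9/8 | -1,0 } gives -17/16
edge 7 of 15 (R): { -2,-3/2,-5/4,-9/8 | -17/16,-1,0 } gives -35/32
edge 8 of 15 (R): { -2,-3/2,-5/4,-9/8 | -35/32,-17/16,-1,0 } gives -71/64
edge 9 of 15 (B): { -2,-3/2,-5/4,-9/8,-71/64 | -35/32,-17/16,-1,0 } gives -141/128
edge 10 of 15 (R): { -2,-3/2,-5/4,-9/8,-71/64 | -141/128,-35/32,-17/16,-1,0 } gives -283/256
edge 11 of 15 (R): { -2,-3/2,-5/4,-9/8,-71/64 | -283/256,-141/128,-35/32,-17/16,-1,0 } gives -567/512
edge 12 of 15 (B): { -2,-3/2,-5/4,-9/8,-71/64,-567/512 | -283/256,-141/128,-35/32,-17/16,-1,0 } gives -1133/1024
edge 13 of 15 (R): { -2,-3/2,-5/4,-9/8,-71/64,-567/512 | -1133/1024,-283/256,-141/128,-35/32,-17/16,-1,0 } gives -2267/2048
edge 14 of 15 (R): { -2,-3/2,-5/4,-9/8,-71/64,-567/512 | -2267/2048,-1133/1024,-283/256,-141/128,-35/32,-17/16,-1,0 } gives -4535/4096
edge 15 of 15 (R): { -2,-3/2,-5/4,-9/8,-71/64,-567/512 | -4535/4096,-2267/2048,-1133/1024,-283/256,-141/128,-35/32,-17/16,-1,0 } gives -9071/8192

-9071/8192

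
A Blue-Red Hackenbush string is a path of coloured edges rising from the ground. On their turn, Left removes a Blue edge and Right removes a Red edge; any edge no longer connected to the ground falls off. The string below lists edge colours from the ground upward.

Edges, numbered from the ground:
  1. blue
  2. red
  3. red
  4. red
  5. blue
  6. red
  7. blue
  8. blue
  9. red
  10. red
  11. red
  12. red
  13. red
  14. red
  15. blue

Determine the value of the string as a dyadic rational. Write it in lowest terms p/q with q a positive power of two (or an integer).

2819/16384

Build G(s[:k]) for k = 1..15, string s = blue red red red blue red blue blue red red red red red red blue.
G_1 [b]  L=[0]  R=[(no moves)]  gives 1
G_2 [br]  L=[0]  R=[1]  gives 1/2
G_3 [brr]  L=[0]  R=[1/2,1]  gives 1/4
G_4 [brrr]  L=[0]  R=[1/4,1/2,1]  gives 1/8
G_5 [brrrb]  L=[0,1/8]  R=[1/4,1/2,1]  gives 3/16
G_6 [brrrbr]  L=[0,1/8]  R=[3/16,1/4,1/2,1]  gives 5/32
G_7 [brrrbrb]  L=[0,1/8,5/32]  R=[3/16,1/4,1/2,1]  gives 11/64
G_8 [brrrbrbb]  L=[0,1/8,5/32,11/64]  R=[3/16,1/4,1/2,1]  gives 23/128
G_9 [brrrbrbbr]  L=[0,1/8,5/32,11/64]  R=[23/128,3/16,1/4,1/2,1]  gives 45/256
G_10 [brrrbrbbrr]  L=[0,1/8,5/32,11/64]  R=[45/256,23/128,3/16,1/4,1/2,1]  gives 89/512
G_11 [brrrbrbbrrr]  L=[0,1/8,5/32,11/64]  R=[89/512,45/256,23/128,3/16,1/4,1/2,1]  gives 177/1024
G_12 [brrrbrbbrrrr]  L=[0,1/8,5/32,11/64]  R=[177/1024,89/512,45/256,23/128,3/16,1/4,1/2,1]  gives 353/2048
G_13 [brrrbrbbrrrrr]  L=[0,1/8,5/32,11/64]  R=[353/2048,177/1024,89/512,45/256,23/128,3/16,1/4,1/2,1]  gives 705/4096
G_14 [brrrbrbbrrrrrr]  L=[0,1/8,5/32,11/64]  R=[705/4096,353/2048,177/1024,89/512,45/256,23/128,3/16,1/4,1/2,1]  gives 1409/8192
G_15 [brrrbrbbrrrrrrb]  L=[0,1/8,5/32,11/64,1409/8192]  R=[705/4096,353/2048,177/1024,89/512,45/256,23/128,3/16,1/4,1/2,1]  gives 2819/16384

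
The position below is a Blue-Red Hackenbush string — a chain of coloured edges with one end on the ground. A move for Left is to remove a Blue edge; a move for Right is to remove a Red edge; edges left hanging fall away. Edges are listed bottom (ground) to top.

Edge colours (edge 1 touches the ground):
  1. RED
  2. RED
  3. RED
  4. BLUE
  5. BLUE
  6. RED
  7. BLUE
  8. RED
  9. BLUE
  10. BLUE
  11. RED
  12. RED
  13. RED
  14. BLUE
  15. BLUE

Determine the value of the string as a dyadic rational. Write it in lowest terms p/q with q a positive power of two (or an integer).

-9529/4096

v(R) = {  | 0 } → -1
v(RR) = {  | -1, 0 } → -2
v(RRR) = {  | -2, -1, 0 } → -3
v(RRRB) = { -3 | -2, -1, 0 } → -5/2
v(RRRBB) = { -3, -5/2 | -2, -1, 0 } → -9/4
v(RRRBBR) = { -3, -5/2 | -9/4, -2, -1, 0 } → -19/8
v(RRRBBRB) = { -3, -5/2, -19/8 | -9/4, -2, -1, 0 } → -37/16
v(RRRBBRBR) = { -3, -5/2, -19/8 | -37/16, -9/4, -2, -1, 0 } → -75/32
v(RRRBBRBRB) = { -3, -5/2, -19/8, -75/32 | -37/16, -9/4, -2, -1, 0 } → -149/64
v(RRRBBRBRBB) = { -3, -5/2, -19/8, -75/32, -149/64 | -37/16, -9/4, -2, -1, 0 } → -297/128
v(RRRBBRBRBBR) = { -3, -5/2, -19/8, -75/32, -149/64 | -297/128, -37/16, -9/4, -2, -1, 0 } → -595/256
v(RRRBBRBRBBRR) = { -3, -5/2, -19/8, -75/32, -149/64 | -595/256, -297/128, -37/16, -9/4, -2, -1, 0 } → -1191/512
v(RRRBBRBRBBRRR) = { -3, -5/2, -19/8, -75/32, -149/64 | -1191/512, -595/256, -297/128, -37/16, -9/4, -2, -1, 0 } → -2383/1024
v(RRRBBRBRBBRRRB) = { -3, -5/2, -19/8, -75/32, -149/64, -2383/1024 | -1191/512, -595/256, -297/128, -37/16, -9/4, -2, -1, 0 } → -4765/2048
v(RRRBBRBRBBRRRBB) = { -3, -5/2, -19/8, -75/32, -149/64, -2383/1024, -4765/2048 | -1191/512, -595/256, -297/128, -37/16, -9/4, -2, -1, 0 } → -9529/4096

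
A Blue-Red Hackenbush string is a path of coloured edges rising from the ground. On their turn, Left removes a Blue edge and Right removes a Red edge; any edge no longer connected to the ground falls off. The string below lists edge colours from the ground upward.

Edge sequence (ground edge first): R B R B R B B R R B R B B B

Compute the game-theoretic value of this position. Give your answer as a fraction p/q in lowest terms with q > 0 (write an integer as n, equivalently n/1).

-5329/8192

Recurse on prefixes of the 14-edge string R B R B R B B R R B R B B B:
step 1: add R to get R; options L={ ∅ } R={ 0 } ⇒ -1
step 2: add B to get RB; options L={ -1 } R={ 0 } ⇒ -1/2
step 3: add R to get RBR; options L={ -1 } R={ -1/2, 0 } ⇒ -3/4
step 4: add B to get RBRB; options L={ -1, -3/4 } R={ -1/2, 0 } ⇒ -5/8
step 5: add R to get RBRBR; options L={ -1, -3/4 } R={ -5/8, -1/2, 0 } ⇒ -11/16
step 6: add B to get RBRBRB; options L={ -1, -3/4, -11/16 } R={ -5/8, -1/2, 0 } ⇒ -21/32
step 7: add B to get RBRBRBB; options L={ -1, -3/4, -11/16, -21/32 } R={ -5/8, -1/2, 0 } ⇒ -41/64
step 8: add R to get RBRBRBBR; options L={ -1, -3/4, -11/16, -21/32 } R={ -41/64, -5/8, -1/2, 0 } ⇒ -83/128
step 9: add R to get RBRBRBBRR; options L={ -1, -3/4, -11/16, -21/32 } R={ -83/128, -41/64, -5/8, -1/2, 0 } ⇒ -167/256
step 10: add B to get RBRBRBBRRB; options L={ -1, -3/4, -11/16, -21/32, -167/256 } R={ -83/128, -41/64, -5/8, -1/2, 0 } ⇒ -333/512
step 11: add R to get RBRBRBBRRBR; options L={ -1, -3/4, -11/16, -21/32, -167/256 } R={ -333/512, -83/128, -41/64, -5/8, -1/2, 0 } ⇒ -667/1024
step 12: add B to get RBRBRBBRRBRB; options L={ -1, -3/4, -11/16, -21/32, -167/256, -667/1024 } R={ -333/512, -83/128, -41/64, -5/8, -1/2, 0 } ⇒ -1333/2048
step 13: add B to get RBRBRBBRRBRBB; options L={ -1, -3/4, -11/16, -21/32, -167/256, -667/1024, -1333/2048 } R={ -333/512, -83/128, -41/64, -5/8, -1/2, 0 } ⇒ -2665/4096
step 14: add B to get RBRBRBBRRBRBBB; options L={ -1, -3/4, -11/16, -21/32, -167/256, -667/1024, -1333/2048, -2665/4096 } R={ -333/512, -83/128, -41/64, -5/8, -1/2, 0 } ⇒ -5329/8192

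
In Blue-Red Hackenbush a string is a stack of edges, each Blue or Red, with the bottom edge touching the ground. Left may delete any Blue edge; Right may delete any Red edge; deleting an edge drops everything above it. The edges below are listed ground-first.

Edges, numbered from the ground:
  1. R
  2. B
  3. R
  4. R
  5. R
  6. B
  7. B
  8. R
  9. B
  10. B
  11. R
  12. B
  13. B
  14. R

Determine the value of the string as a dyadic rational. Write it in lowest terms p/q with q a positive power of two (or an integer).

R: Left { none }, Right { 0 } gives simplest -1
RB: Left { -1 }, Right { 0 } gives simplest -1/2
RBR: Left { -1 }, Right { -1/2 0 } gives simplest -3/4
RBRR: Left { -1 }, Right { -3/4 -1/2 0 } gives simplest -7/8
RBRRR: Left { -1 }, Right { -7/8 -3/4 -1/2 0 } gives simplest -15/16
RBRRRB: Left { -1 -15/16 }, Right { -7/8 -3/4 -1/2 0 } gives simplest -29/32
RBRRRBB: Left { -1 -15/16 -29/32 }, Right { -7/8 -3/4 -1/2 0 } gives simplest -57/64
RBRRRBBR: Left { -1 -15/16 -29/32 }, Right { -57/64 -7/8 -3/4 -1/2 0 } gives simplest -115/128
RBRRRBBRB: Left { -1 -15/16 -29/32 -115/128 }, Right { -57/64 -7/8 -3/4 -1/2 0 } gives simplest -229/256
RBRRRBBRBB: Left { -1 -15/16 -29/32 -115/128 -229/256 }, Right { -57/64 -7/8 -3/4 -1/2 0 } gives simplest -457/512
RBRRRBBRBBR: Left { -1 -15/16 -29/32 -115/128 -229/256 }, Right { -457/512 -57/64 -7/8 -3/4 -1/2 0 } gives simplest -915/1024
RBRRRBBRBBRB: Left { -1 -15/16 -29/32 -115/128 -229/256 -915/1024 }, Right { -457/512 -57/64 -7/8 -3/4 -1/2 0 } gives simplest -1829/2048
RBRRRBBRBBRBB: Left { -1 -15/16 -29/32 -115/128 -229/256 -915/1024 -1829/2048 }, Right { -457/512 -57/64 -7/8 -3/4 -1/2 0 } gives simplest -3657/4096
RBRRRBBRBBRBBR: Left { -1 -15/16 -29/32 -115/128 -229/256 -915/1024 -1829/2048 }, Right { -3657/4096 -457/512 -57/64 -7/8 -3/4 -1/2 0 } gives simplest -7315/8192

-7315/8192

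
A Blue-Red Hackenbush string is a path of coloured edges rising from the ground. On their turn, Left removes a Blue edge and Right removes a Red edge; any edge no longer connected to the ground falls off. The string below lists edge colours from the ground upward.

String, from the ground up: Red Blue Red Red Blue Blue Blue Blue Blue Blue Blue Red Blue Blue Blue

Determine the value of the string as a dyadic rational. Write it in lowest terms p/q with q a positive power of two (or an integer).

-12305/16384

v(R) = { — | 0 } gives -1
v(RB) = { -1 | 0 } gives -1/2
v(RBR) = { -1 | -1/2; 0 } gives -3/4
v(RBRR) = { -1 | -3/4; -1/2; 0 } gives -7/8
v(RBRRB) = { -1; -7/8 | -3/4; -1/2; 0 } gives -13/16
v(RBRRBB) = { -1; -7/8; -13/16 | -3/4; -1/2; 0 } gives -25/32
v(RBRRBBB) = { -1; -7/8; -13/16; -25/32 | -3/4; -1/2; 0 } gives -49/64
v(RBRRBBBB) = { -1; -7/8; -13/16; -25/32; -49/64 | -3/4; -1/2; 0 } gives -97/128
v(RBRRBBBBB) = { -1; -7/8; -13/16; -25/32; -49/64; -97/128 | -3/4; -1/2; 0 } gives -193/256
v(RBRRBBBBBB) = { -1; -7/8; -13/16; -25/32; -49/64; -97/128; -193/256 | -3/4; -1/2; 0 } gives -385/512
v(RBRRBBBBBBB) = { -1; -7/8; -13/16; -25/32; -49/64; -97/128; -193/256; -385/512 | -3/4; -1/2; 0 } gives -769/1024
v(RBRRBBBBBBBR) = { -1; -7/8; -13/16; -25/32; -49/64; -97/128; -193/256; -385/512 | -769/1024; -3/4; -1/2; 0 } gives -1539/2048
v(RBRRBBBBBBBRB) = { -1; -7/8; -13/16; -25/32; -49/64; -97/128; -193/256; -385/512; -1539/2048 | -769/1024; -3/4; -1/2; 0 } gives -3077/4096
v(RBRRBBBBBBBRBB) = { -1; -7/8; -13/16; -25/32; -49/64; -97/128; -193/256; -385/512; -1539/2048; -3077/4096 | -769/1024; -3/4; -1/2; 0 } gives -6153/8192
v(RBRRBBBBBBBRBBB) = { -1; -7/8; -13/16; -25/32; -49/64; -97/128; -193/256; -385/512; -1539/2048; -3077/4096; -6153/8192 | -769/1024; -3/4; -1/2; 0 } gives -12305/16384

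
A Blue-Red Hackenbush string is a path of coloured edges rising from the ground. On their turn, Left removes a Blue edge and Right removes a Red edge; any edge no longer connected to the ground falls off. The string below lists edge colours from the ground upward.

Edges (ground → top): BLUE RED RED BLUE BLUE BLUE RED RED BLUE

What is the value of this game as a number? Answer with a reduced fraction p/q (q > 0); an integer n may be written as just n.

115/256

Build v(s[:k]) for k = 1..9, string s = BLUE RED RED BLUE BLUE BLUE RED RED BLUE.
B: Left { 0 }, Right {  } -> simplest 1
BR: Left { 0 }, Right { 1 } -> simplest 1/2
BRR: Left { 0 }, Right { 1/2, 1 } -> simplest 1/4
BRRB: Left { 0, 1/4 }, Right { 1/2, 1 } -> simplest 3/8
BRRBB: Left { 0, 1/4, 3/8 }, Right { 1/2, 1 } -> simplest 7/16
BRRBBB: Left { 0, 1/4, 3/8, 7/16 }, Right { 1/2, 1 } -> simplest 15/32
BRRBBBR: Left { 0, 1/4, 3/8, 7/16 }, Right { 15/32, 1/2, 1 } -> simplest 29/64
BRRBBBRR: Left { 0, 1/4, 3/8, 7/16 }, Right { 29/64, 15/32, 1/2, 1 } -> simplest 57/128
BRRBBBRRB: Left { 0, 1/4, 3/8, 7/16, 57/128 }, Right { 29/64, 15/32, 1/2, 1 } -> simplest 115/256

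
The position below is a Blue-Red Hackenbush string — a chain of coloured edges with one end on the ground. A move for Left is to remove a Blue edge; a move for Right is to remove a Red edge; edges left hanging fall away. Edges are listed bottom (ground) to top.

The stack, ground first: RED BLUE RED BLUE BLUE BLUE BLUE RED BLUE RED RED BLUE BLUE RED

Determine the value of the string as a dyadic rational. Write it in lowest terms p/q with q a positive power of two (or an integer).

Recurse on prefixes of the 14-edge string RED BLUE RED BLUE BLUE BLUE BLUE RED BLUE RED RED BLUE BLUE RED:
value(R) = { none | 0 } ⇒ -1
value(RB) = { -1 | 0 } ⇒ -1/2
value(RBR) = { -1 | -1/2, 0 } ⇒ -3/4
value(RBRB) = { -1, -3/4 | -1/2, 0 } ⇒ -5/8
value(RBRBB) = { -1, -3/4, -5/8 | -1/2, 0 } ⇒ -9/16
value(RBRBBB) = { -1, -3/4, -5/8, -9/16 | -1/2, 0 } ⇒ -17/32
value(RBRBBBB) = { -1, -3/4, -5/8, -9/16, -17/32 | -1/2, 0 } ⇒ -33/64
value(RBRBBBBR) = { -1, -3/4, -5/8, -9/16, -17/32 | -33/64, -1/2, 0 } ⇒ -67/128
value(RBRBBBBRB) = { -1, -3/4, -5/8, -9/16, -17/32, -67/128 | -33/64, -1/2, 0 } ⇒ -133/256
value(RBRBBBBRBR) = { -1, -3/4, -5/8, -9/16, -17/32, -67/128 | -133/256, -33/64, -1/2, 0 } ⇒ -267/512
value(RBRBBBBRBRR) = { -1, -3/4, -5/8, -9/16, -17/32, -67/128 | -267/512, -133/256, -33/64, -1/2, 0 } ⇒ -535/1024
value(RBRBBBBRBRRB) = { -1, -3/4, -5/8, -9/16, -17/32, -67/128, -535/1024 | -267/512, -133/256, -33/64, -1/2, 0 } ⇒ -1069/2048
value(RBRBBBBRBRRBB) = { -1, -3/4, -5/8, -9/16, -17/32, -67/128, -535/1024, -1069/2048 | -267/512, -133/256, -33/64, -1/2, 0 } ⇒ -2137/4096
value(RBRBBBBRBRRBBR) = { -1, -3/4, -5/8, -9/16, -17/32, -67/128, -535/1024, -1069/2048 | -2137/4096, -267/512, -133/256, -33/64, -1/2, 0 } ⇒ -4275/8192

-4275/8192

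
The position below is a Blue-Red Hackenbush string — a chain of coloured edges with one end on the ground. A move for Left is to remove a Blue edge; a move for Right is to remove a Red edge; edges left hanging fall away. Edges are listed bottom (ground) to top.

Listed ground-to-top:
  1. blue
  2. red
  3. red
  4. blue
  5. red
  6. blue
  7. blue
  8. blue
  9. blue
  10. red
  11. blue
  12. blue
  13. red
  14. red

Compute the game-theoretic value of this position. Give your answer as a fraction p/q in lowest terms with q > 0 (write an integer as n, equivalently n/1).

Prefix values for blue red red blue red blue blue blue blue red blue blue red red via {L|R} + simplicity:
b: Left { 0 }, Right { none } so simplest 1
br: Left { 0 }, Right { 1 } so simplest 1/2
brr: Left { 0 }, Right { 1/2; 1 } so simplest 1/4
brrb: Left { 0; 1/4 }, Right { 1/2; 1 } so simplest 3/8
brrbr: Left { 0; 1/4 }, Right { 3/8; 1/2; 1 } so simplest 5/16
brrbrb: Left { 0; 1/4; 5/16 }, Right { 3/8; 1/2; 1 } so simplest 11/32
brrbrbb: Left { 0; 1/4; 5/16; 11/32 }, Right { 3/8; 1/2; 1 } so simplest 23/64
brrbrbbb: Left { 0; 1/4; 5/16; 11/32; 23/64 }, Right { 3/8; 1/2; 1 } so simplest 47/128
brrbrbbbb: Left { 0; 1/4; 5/16; 11/32; 23/64; 47/128 }, Right { 3/8; 1/2; 1 } so simplest 95/256
brrbrbbbbr: Left { 0; 1/4; 5/16; 11/32; 23/64; 47/128 }, Right { 95/256; 3/8; 1/2; 1 } so simplest 189/512
brrbrbbbbrb: Left { 0; 1/4; 5/16; 11/32; 23/64; 47/128; 189/512 }, Right { 95/256; 3/8; 1/2; 1 } so simplest 379/1024
brrbrbbbbrbb: Left { 0; 1/4; 5/16; 11/32; 23/64; 47/128; 189/512; 379/1024 }, Right { 95/256; 3/8; 1/2; 1 } so simplest 759/2048
brrbrbbbbrbbr: Left { 0; 1/4; 5/16; 11/32; 23/64; 47/128; 189/512; 379/1024 }, Right { 759/2048; 95/256; 3/8; 1/2; 1 } so simplest 1517/4096
brrbrbbbbrbbrr: Left { 0; 1/4; 5/16; 11/32; 23/64; 47/128; 189/512; 379/1024 }, Right { 1517/4096; 759/2048; 95/256; 3/8; 1/2; 1 } so simplest 3033/8192

3033/8192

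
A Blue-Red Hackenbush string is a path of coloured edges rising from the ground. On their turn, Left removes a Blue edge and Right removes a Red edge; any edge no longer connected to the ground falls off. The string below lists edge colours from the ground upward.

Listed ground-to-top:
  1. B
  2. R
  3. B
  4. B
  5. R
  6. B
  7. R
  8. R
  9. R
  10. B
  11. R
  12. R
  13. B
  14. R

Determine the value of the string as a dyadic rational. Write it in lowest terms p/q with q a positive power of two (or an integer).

6693/8192

Prefix values for B R B B R B R R R B R R B R via {L|R} + simplicity:
v(B) = { 0 | none } -> 1
v(BR) = { 0 | 1 } -> 1/2
v(BRB) = { 0; 1/2 | 1 } -> 3/4
v(BRBB) = { 0; 1/2; 3/4 | 1 } -> 7/8
v(BRBBR) = { 0; 1/2; 3/4 | 7/8; 1 } -> 13/16
v(BRBBRB) = { 0; 1/2; 3/4; 13/16 | 7/8; 1 } -> 27/32
v(BRBBRBR) = { 0; 1/2; 3/4; 13/16 | 27/32; 7/8; 1 } -> 53/64
v(BRBBRBRR) = { 0; 1/2; 3/4; 13/16 | 53/64; 27/32; 7/8; 1 } -> 105/128
v(BRBBRBRRR) = { 0; 1/2; 3/4; 13/16 | 105/128; 53/64; 27/32; 7/8; 1 } -> 209/256
v(BRBBRBRRRB) = { 0; 1/2; 3/4; 13/16; 209/256 | 105/128; 53/64; 27/32; 7/8; 1 } -> 419/512
v(BRBBRBRRRBR) = { 0; 1/2; 3/4; 13/16; 209/256 | 419/512; 105/128; 53/64; 27/32; 7/8; 1 } -> 837/1024
v(BRBBRBRRRBRR) = { 0; 1/2; 3/4; 13/16; 209/256 | 837/1024; 419/512; 105/128; 53/64; 27/32; 7/8; 1 } -> 1673/2048
v(BRBBRBRRRBRRB) = { 0; 1/2; 3/4; 13/16; 209/256; 1673/2048 | 837/1024; 419/512; 105/128; 53/64; 27/32; 7/8; 1 } -> 3347/4096
v(BRBBRBRRRBRRBR) = { 0; 1/2; 3/4; 13/16; 209/256; 1673/2048 | 3347/4096; 837/1024; 419/512; 105/128; 53/64; 27/32; 7/8; 1 } -> 6693/8192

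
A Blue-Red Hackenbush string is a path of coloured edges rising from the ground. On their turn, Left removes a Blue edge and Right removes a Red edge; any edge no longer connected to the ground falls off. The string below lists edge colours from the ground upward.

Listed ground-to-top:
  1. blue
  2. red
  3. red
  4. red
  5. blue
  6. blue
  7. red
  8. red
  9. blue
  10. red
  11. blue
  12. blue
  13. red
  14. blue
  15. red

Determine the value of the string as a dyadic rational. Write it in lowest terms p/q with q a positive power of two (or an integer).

Recurse on prefixes of the 15-edge string blue red red red blue blue red red blue red blue blue red blue red:
value(b) = { 0 | — } -> 1
value(br) = { 0 | 1 } -> 1/2
value(brr) = { 0 | 1/2 1 } -> 1/4
value(brrr) = { 0 | 1/4 1/2 1 } -> 1/8
value(brrrb) = { 0 1/8 | 1/4 1/2 1 } -> 3/16
value(brrrbb) = { 0 1/8 3/16 | 1/4 1/2 1 } -> 7/32
value(brrrbbr) = { 0 1/8 3/16 | 7/32 1/4 1/2 1 } -> 13/64
value(brrrbbrr) = { 0 1/8 3/16 | 13/64 7/32 1/4 1/2 1 } -> 25/128
value(brrrbbrrb) = { 0 1/8 3/16 25/128 | 13/64 7/32 1/4 1/2 1 } -> 51/256
value(brrrbbrrbr) = { 0 1/8 3/16 25/128 | 51/256 13/64 7/32 1/4 1/2 1 } -> 101/512
value(brrrbbrrbrb) = { 0 1/8 3/16 25/128 101/512 | 51/256 13/64 7/32 1/4 1/2 1 } -> 203/1024
value(brrrbbrrbrbb) = { 0 1/8 3/16 25/128 101/512 203/1024 | 51/256 13/64 7/32 1/4 1/2 1 } -> 407/2048
value(brrrbbrrbrbbr) = { 0 1/8 3/16 25/128 101/512 203/1024 | 407/2048 51/256 13/64 7/32 1/4 1/2 1 } -> 813/4096
value(brrrbbrrbrbbrb) = { 0 1/8 3/16 25/128 101/512 203/1024 813/4096 | 407/2048 51/256 13/64 7/32 1/4 1/2 1 } -> 1627/8192
value(brrrbbrrbrbbrbr) = { 0 1/8 3/16 25/128 101/512 203/1024 813/4096 | 1627/8192 407/2048 51/256 13/64 7/32 1/4 1/2 1 } -> 3253/16384

3253/16384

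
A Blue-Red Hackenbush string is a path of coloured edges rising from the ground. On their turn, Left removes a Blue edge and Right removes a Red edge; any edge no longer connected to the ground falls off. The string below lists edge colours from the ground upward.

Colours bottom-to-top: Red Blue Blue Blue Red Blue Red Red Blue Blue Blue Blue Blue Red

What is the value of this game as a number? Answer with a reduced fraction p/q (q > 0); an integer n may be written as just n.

-1411/8192

1 of 14 · R · max L −∞ · min R 0 = -1
2 of 14 · RB · max L -1 · min R 0 = -1/2
3 of 14 · RBB · max L -1/2 · min R 0 = -1/4
4 of 14 · RBBB · max L -1/4 · min R 0 = -1/8
5 of 14 · RBBBR · max L -1/4 · min R -1/8 = -3/16
6 of 14 · RBBBRB · max L -3/16 · min R -1/8 = -5/32
7 of 14 · RBBBRBR · max L -3/16 · min R -5/32 = -11/64
8 of 14 · RBBBRBRR · max L -3/16 · min R -11/64 = -23/128
9 of 14 · RBBBRBRRB · max L -23/128 · min R -11/64 = -45/256
10 of 14 · RBBBRBRRBB · max L -45/256 · min R -11/64 = -89/512
11 of 14 · RBBBRBRRBBB · max L -89/512 · min R -11/64 = -177/1024
12 of 14 · RBBBRBRRBBBB · max L -177/1024 · min R -11/64 = -353/2048
13 of 14 · RBBBRBRRBBBBB · max L -353/2048 · min R -11/64 = -705/4096
14 of 14 · RBBBRBRRBBBBBR · max L -353/2048 · min R -705/4096 = -1411/8192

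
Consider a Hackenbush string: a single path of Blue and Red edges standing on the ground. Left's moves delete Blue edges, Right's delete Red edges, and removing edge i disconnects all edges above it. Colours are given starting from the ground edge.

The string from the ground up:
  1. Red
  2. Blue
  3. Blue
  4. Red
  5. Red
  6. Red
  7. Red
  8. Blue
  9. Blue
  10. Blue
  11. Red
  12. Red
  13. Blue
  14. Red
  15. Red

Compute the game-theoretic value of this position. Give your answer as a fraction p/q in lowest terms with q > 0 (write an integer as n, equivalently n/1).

-7735/16384

Recurse on prefixes of the 15-edge string Red Blue Blue Red Red Red Red Blue Blue Blue Red Red Blue Red Red:
G_1 [R]  L=[none]  R=[0]  -> -1
G_2 [RB]  L=[-1]  R=[0]  -> -1/2
G_3 [RBB]  L=[-1, -1/2]  R=[0]  -> -1/4
G_4 [RBBR]  L=[-1, -1/2]  R=[-1/4, 0]  -> -3/8
G_5 [RBBRR]  L=[-1, -1/2]  R=[-3/8, -1/4, 0]  -> -7/16
G_6 [RBBRRR]  L=[-1, -1/2]  R=[-7/16, -3/8, -1/4, 0]  -> -15/32
G_7 [RBBRRRR]  L=[-1, -1/2]  R=[-15/32, -7/16, -3/8, -1/4, 0]  -> -31/64
G_8 [RBBRRRRB]  L=[-1, -1/2, -31/64]  R=[-15/32, -7/16, -3/8, -1/4, 0]  -> -61/128
G_9 [RBBRRRRBB]  L=[-1, -1/2, -31/64, -61/128]  R=[-15/32, -7/16, -3/8, -1/4, 0]  -> -121/256
G_10 [RBBRRRRBBB]  L=[-1, -1/2, -31/64, -61/128, -121/256]  R=[-15/32, -7/16, -3/8, -1/4, 0]  -> -241/512
G_11 [RBBRRRRBBBR]  L=[-1, -1/2, -31/64, -61/128, -121/256]  R=[-241/512, -15/32, -7/16, -3/8, -1/4, 0]  -> -483/1024
G_12 [RBBRRRRBBBRR]  L=[-1, -1/2, -31/64, -61/128, -121/256]  R=[-483/1024, -241/512, -15/32, -7/16, -3/8, -1/4, 0]  -> -967/2048
G_13 [RBBRRRRBBBRRB]  L=[-1, -1/2, -31/64, -61/128, -121/256, -967/2048]  R=[-483/1024, -241/512, -15/32, -7/16, -3/8, -1/4, 0]  -> -1933/4096
G_14 [RBBRRRRBBBRRBR]  L=[-1, -1/2, -31/64, -61/128, -121/256, -967/2048]  R=[-1933/4096, -483/1024, -241/512, -15/32, -7/16, -3/8, -1/4, 0]  -> -3867/8192
G_15 [RBBRRRRBBBRRBRR]  L=[-1, -1/2, -31/64, -61/128, -121/256, -967/2048]  R=[-3867/8192, -1933/4096, -483/1024, -241/512, -15/32, -7/16, -3/8, -1/4, 0]  -> -7735/16384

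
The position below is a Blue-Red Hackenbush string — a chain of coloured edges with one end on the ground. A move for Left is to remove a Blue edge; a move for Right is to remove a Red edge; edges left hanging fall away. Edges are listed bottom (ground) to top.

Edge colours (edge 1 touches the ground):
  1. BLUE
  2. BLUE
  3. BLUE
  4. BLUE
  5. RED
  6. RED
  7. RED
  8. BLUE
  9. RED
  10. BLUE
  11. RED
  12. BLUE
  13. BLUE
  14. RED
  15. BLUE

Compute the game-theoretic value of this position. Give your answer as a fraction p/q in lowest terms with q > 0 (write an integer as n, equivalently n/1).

B: Left { 0 }, Right { — } => simplest 1
BB: Left { 0; 1 }, Right { — } => simplest 2
BBB: Left { 0; 1; 2 }, Right { — } => simplest 3
BBBB: Left { 0; 1; 2; 3 }, Right { — } => simplest 4
BBBBR: Left { 0; 1; 2; 3 }, Right { 4 } => simplest 7/2
BBBBRR: Left { 0; 1; 2; 3 }, Right { 7/2; 4 } => simplest 13/4
BBBBRRR: Left { 0; 1; 2; 3 }, Right { 13/4; 7/2; 4 } => simplest 25/8
BBBBRRRB: Left { 0; 1; 2; 3; 25/8 }, Right { 13/4; 7/2; 4 } => simplest 51/16
BBBBRRRBR: Left { 0; 1; 2; 3; 25/8 }, Right { 51/16; 13/4; 7/2; 4 } => simplest 101/32
BBBBRRRBRB: Left { 0; 1; 2; 3; 25/8; 101/32 }, Right { 51/16; 13/4; 7/2; 4 } => simplest 203/64
BBBBRRRBRBR: Left { 0; 1; 2; 3; 25/8; 101/32 }, Right { 203/64; 51/16; 13/4; 7/2; 4 } => simplest 405/128
BBBBRRRBRBRB: Left { 0; 1; 2; 3; 25/8; 101/32; 405/128 }, Right { 203/64; 51/16; 13/4; 7/2; 4 } => simplest 811/256
BBBBRRRBRBRBB: Left { 0; 1; 2; 3; 25/8; 101/32; 405/128; 811/256 }, Right { 203/64; 51/16; 13/4; 7/2; 4 } => simplest 1623/512
BBBBRRRBRBRBBR: Left { 0; 1; 2; 3; 25/8; 101/32; 405/128; 811/256 }, Right { 1623/512; 203/64; 51/16; 13/4; 7/2; 4 } => simplest 3245/1024
BBBBRRRBRBRBBRB: Left { 0; 1; 2; 3; 25/8; 101/32; 405/128; 811/256; 3245/1024 }, Right { 1623/512; 203/64; 51/16; 13/4; 7/2; 4 } => simplest 6491/2048

6491/2048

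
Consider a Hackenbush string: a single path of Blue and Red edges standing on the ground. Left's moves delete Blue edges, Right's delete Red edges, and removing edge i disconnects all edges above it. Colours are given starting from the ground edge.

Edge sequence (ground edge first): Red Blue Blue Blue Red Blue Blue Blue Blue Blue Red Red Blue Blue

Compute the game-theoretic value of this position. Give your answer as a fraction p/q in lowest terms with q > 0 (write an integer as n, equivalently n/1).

-1049/8192

Build value(s[:k]) for k = 1..14, string s = Red Blue Blue Blue Red Blue Blue Blue Blue Blue Red Red Blue Blue.
R: Left {  }, Right { 0 } ⇒ simplest -1
RB: Left { -1 }, Right { 0 } ⇒ simplest -1/2
RBB: Left { -1,-1/2 }, Right { 0 } ⇒ simplest -1/4
RBBB: Left { -1,-1/2,-1/4 }, Right { 0 } ⇒ simplest -1/8
RBBBR: Left { -1,-1/2,-1/4 }, Right { -1/8,0 } ⇒ simplest -3/16
RBBBRB: Left { -1,-1/2,-1/4,-3/16 }, Right { -1/8,0 } ⇒ simplest -5/32
RBBBRBB: Left { -1,-1/2,-1/4,-3/16,-5/32 }, Right { -1/8,0 } ⇒ simplest -9/64
RBBBRBBB: Left { -1,-1/2,-1/4,-3/16,-5/32,-9/64 }, Right { -1/8,0 } ⇒ simplest -17/128
RBBBRBBBB: Left { -1,-1/2,-1/4,-3/16,-5/32,-9/64,-17/128 }, Right { -1/8,0 } ⇒ simplest -33/256
RBBBRBBBBB: Left { -1,-1/2,-1/4,-3/16,-5/32,-9/64,-17/128,-33/256 }, Right { -1/8,0 } ⇒ simplest -65/512
RBBBRBBBBBR: Left { -1,-1/2,-1/4,-3/16,-5/32,-9/64,-17/128,-33/256 }, Right { -65/512,-1/8,0 } ⇒ simplest -131/1024
RBBBRBBBBBRR: Left { -1,-1/2,-1/4,-3/16,-5/32,-9/64,-17/128,-33/256 }, Right { -131/1024,-65/512,-1/8,0 } ⇒ simplest -263/2048
RBBBRBBBBBRRB: Left { -1,-1/2,-1/4,-3/16,-5/32,-9/64,-17/128,-33/256,-263/2048 }, Right { -131/1024,-65/512,-1/8,0 } ⇒ simplest -525/4096
RBBBRBBBBBRRBB: Left { -1,-1/2,-1/4,-3/16,-5/32,-9/64,-17/128,-33/256,-263/2048,-525/4096 }, Right { -131/1024,-65/512,-1/8,0 } ⇒ simplest -1049/8192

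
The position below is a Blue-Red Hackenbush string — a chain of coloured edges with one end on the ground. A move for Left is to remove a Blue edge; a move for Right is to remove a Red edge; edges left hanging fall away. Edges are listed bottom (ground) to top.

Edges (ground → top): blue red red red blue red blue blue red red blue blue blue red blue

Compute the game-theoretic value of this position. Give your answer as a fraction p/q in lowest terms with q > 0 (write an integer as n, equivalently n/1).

2875/16384

Recurse on prefixes of the 15-edge string blue red red red blue red blue blue red red blue blue blue red blue:
b: Left { 0 }, Right { (no moves) } — simplest 1
br: Left { 0 }, Right { 1 } — simplest 1/2
brr: Left { 0 }, Right { 1/2 1 } — simplest 1/4
brrr: Left { 0 }, Right { 1/4 1/2 1 } — simplest 1/8
brrrb: Left { 0 1/8 }, Right { 1/4 1/2 1 } — simplest 3/16
brrrbr: Left { 0 1/8 }, Right { 3/16 1/4 1/2 1 } — simplest 5/32
brrrbrb: Left { 0 1/8 5/32 }, Right { 3/16 1/4 1/2 1 } — simplest 11/64
brrrbrbb: Left { 0 1/8 5/32 11/64 }, Right { 3/16 1/4 1/2 1 } — simplest 23/128
brrrbrbbr: Left { 0 1/8 5/32 11/64 }, Right { 23/128 3/16 1/4 1/2 1 } — simplest 45/256
brrrbrbbrr: Left { 0 1/8 5/32 11/64 }, Right { 45/256 23/128 3/16 1/4 1/2 1 } — simplest 89/512
brrrbrbbrrb: Left { 0 1/8 5/32 11/64 89/512 }, Right { 45/256 23/128 3/16 1/4 1/2 1 } — simplest 179/1024
brrrbrbbrrbb: Left { 0 1/8 5/32 11/64 89/512 179/1024 }, Right { 45/256 23/128 3/16 1/4 1/2 1 } — simplest 359/2048
brrrbrbbrrbbb: Left { 0 1/8 5/32 11/64 89/512 179/1024 359/2048 }, Right { 45/256 23/128 3/16 1/4 1/2 1 } — simplest 719/4096
brrrbrbbrrbbbr: Left { 0 1/8 5/32 11/64 89/512 179/1024 359/2048 }, Right { 719/4096 45/256 23/128 3/16 1/4 1/2 1 } — simplest 1437/8192
brrrbrbbrrbbbrb: Left { 0 1/8 5/32 11/64 89/512 179/1024 359/2048 1437/8192 }, Right { 719/4096 45/256 23/128 3/16 1/4 1/2 1 } — simplest 2875/16384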